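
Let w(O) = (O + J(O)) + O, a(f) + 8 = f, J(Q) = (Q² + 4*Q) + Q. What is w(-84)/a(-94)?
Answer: -1078/17 ≈ -63.412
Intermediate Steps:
J(Q) = Q² + 5*Q
a(f) = -8 + f
w(O) = 2*O + O*(5 + O) (w(O) = (O + O*(5 + O)) + O = 2*O + O*(5 + O))
w(-84)/a(-94) = (-84*(7 - 84))/(-8 - 94) = -84*(-77)/(-102) = 6468*(-1/102) = -1078/17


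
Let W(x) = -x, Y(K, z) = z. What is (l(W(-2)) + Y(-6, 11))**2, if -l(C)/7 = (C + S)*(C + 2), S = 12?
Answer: 145161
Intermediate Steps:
l(C) = -7*(2 + C)*(12 + C) (l(C) = -7*(C + 12)*(C + 2) = -7*(12 + C)*(2 + C) = -7*(2 + C)*(12 + C))
(l(W(-2)) + Y(-6, 11))**2 = ((-168 - (-98)*(-2) - 7*(-1*(-2))**2) + 11)**2 = ((-168 - 98*2 - 7*2**2) + 11)**2 = ((-168 - 196 - 7*4) + 11)**2 = ((-168 - 196 - 28) + 11)**2 = (-392 + 11)**2 = (-381)**2 = 145161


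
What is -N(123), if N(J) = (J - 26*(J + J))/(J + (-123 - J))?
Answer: -51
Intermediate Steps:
N(J) = 17*J/41 (N(J) = (J - 52*J)/(-123) = (J - 52*J)*(-1/123) = -51*J*(-1/123) = 17*J/41)
-N(123) = -17*123/41 = -1*51 = -51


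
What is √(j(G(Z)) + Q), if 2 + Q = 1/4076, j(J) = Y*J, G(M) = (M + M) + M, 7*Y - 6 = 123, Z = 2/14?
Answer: √1200395247/14266 ≈ 2.4286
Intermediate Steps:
Z = ⅐ (Z = 2*(1/14) = ⅐ ≈ 0.14286)
Y = 129/7 (Y = 6/7 + (⅐)*123 = 6/7 + 123/7 = 129/7 ≈ 18.429)
G(M) = 3*M (G(M) = 2*M + M = 3*M)
j(J) = 129*J/7
Q = -8151/4076 (Q = -2 + 1/4076 = -8151/4076 ≈ -1.9998)
√(j(G(Z)) + Q) = √(129*(3*(⅐))/7 - 8151/4076) = √((129/7)*(3/7) - 8151/4076) = √(387/49 - 8151/4076) = √(1178013/199724) = √1200395247/14266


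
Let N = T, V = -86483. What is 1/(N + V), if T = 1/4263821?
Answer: -4263821/368748031542 ≈ -1.1563e-5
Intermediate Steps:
T = 1/4263821 ≈ 2.3453e-7
N = 1/4263821 ≈ 2.3453e-7
1/(N + V) = 1/(1/4263821 - 86483) = 1/(-368748031542/4263821) = -4263821/368748031542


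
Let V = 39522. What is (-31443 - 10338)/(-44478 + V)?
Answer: 13927/1652 ≈ 8.4304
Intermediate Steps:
(-31443 - 10338)/(-44478 + V) = (-31443 - 10338)/(-44478 + 39522) = -41781/(-4956) = -41781*(-1/4956) = 13927/1652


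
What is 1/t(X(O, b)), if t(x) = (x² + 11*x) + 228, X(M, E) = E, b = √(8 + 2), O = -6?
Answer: 119/27717 - 11*√10/55434 ≈ 0.0036659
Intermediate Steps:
b = √10 ≈ 3.1623
t(x) = 228 + x² + 11*x
1/t(X(O, b)) = 1/(228 + (√10)² + 11*√10) = 1/(228 + 10 + 11*√10) = 1/(238 + 11*√10)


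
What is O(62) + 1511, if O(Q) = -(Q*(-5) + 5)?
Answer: 1816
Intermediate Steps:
O(Q) = -5 + 5*Q (O(Q) = -(-5*Q + 5) = -(5 - 5*Q) = -5 + 5*Q)
O(62) + 1511 = (-5 + 5*62) + 1511 = (-5 + 310) + 1511 = 305 + 1511 = 1816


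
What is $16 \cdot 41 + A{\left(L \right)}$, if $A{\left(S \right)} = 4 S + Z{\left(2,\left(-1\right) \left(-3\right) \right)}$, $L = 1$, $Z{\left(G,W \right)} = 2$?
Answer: $662$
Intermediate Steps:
$A{\left(S \right)} = 2 + 4 S$ ($A{\left(S \right)} = 4 S + 2 = 2 + 4 S$)
$16 \cdot 41 + A{\left(L \right)} = 16 \cdot 41 + \left(2 + 4 \cdot 1\right) = 656 + \left(2 + 4\right) = 656 + 6 = 662$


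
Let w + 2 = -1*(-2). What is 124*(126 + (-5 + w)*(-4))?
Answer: 18104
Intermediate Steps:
w = 0 (w = -2 - 1*(-2) = -2 + 2 = 0)
124*(126 + (-5 + w)*(-4)) = 124*(126 + (-5 + 0)*(-4)) = 124*(126 - 5*(-4)) = 124*(126 + 20) = 124*146 = 18104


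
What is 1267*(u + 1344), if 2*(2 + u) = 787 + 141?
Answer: 2288202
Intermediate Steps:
u = 462 (u = -2 + (787 + 141)/2 = -2 + (1/2)*928 = -2 + 464 = 462)
1267*(u + 1344) = 1267*(462 + 1344) = 1267*1806 = 2288202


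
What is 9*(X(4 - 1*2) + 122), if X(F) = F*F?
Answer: 1134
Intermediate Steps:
X(F) = F**2
9*(X(4 - 1*2) + 122) = 9*((4 - 1*2)**2 + 122) = 9*((4 - 2)**2 + 122) = 9*(2**2 + 122) = 9*(4 + 122) = 9*126 = 1134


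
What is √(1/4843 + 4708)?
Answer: √110424492335/4843 ≈ 68.615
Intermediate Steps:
√(1/4843 + 4708) = √(22800845/4843) = √110424492335/4843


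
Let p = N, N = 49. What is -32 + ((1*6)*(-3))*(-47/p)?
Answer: -722/49 ≈ -14.735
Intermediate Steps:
p = 49
-32 + ((1*6)*(-3))*(-47/p) = -32 + ((1*6)*(-3))*(-47/49) = -32 + (6*(-3))*(-47*1/49) = -32 - 18*(-47/49) = -32 + 846/49 = -722/49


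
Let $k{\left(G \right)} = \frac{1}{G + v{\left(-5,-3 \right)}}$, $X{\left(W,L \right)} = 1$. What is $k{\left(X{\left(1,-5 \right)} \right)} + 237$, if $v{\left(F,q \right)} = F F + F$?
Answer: $\frac{4978}{21} \approx 237.05$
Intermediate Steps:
$v{\left(F,q \right)} = F + F^{2}$ ($v{\left(F,q \right)} = F^{2} + F = F + F^{2}$)
$k{\left(G \right)} = \frac{1}{20 + G}$ ($k{\left(G \right)} = \frac{1}{G - 5 \left(1 - 5\right)} = \frac{1}{G - -20} = \frac{1}{G + 20} = \frac{1}{20 + G}$)
$k{\left(X{\left(1,-5 \right)} \right)} + 237 = \frac{1}{20 + 1} + 237 = \frac{1}{21} + 237 = \frac{4978}{21}$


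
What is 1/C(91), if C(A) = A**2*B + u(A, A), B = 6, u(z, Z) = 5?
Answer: 1/49691 ≈ 2.0124e-5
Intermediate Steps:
C(A) = 5 + 6*A**2 (C(A) = A**2*6 + 5 = 6*A**2 + 5 = 5 + 6*A**2)
1/C(91) = 1/(5 + 6*91**2) = 1/(5 + 6*8281) = 1/(5 + 49686) = 1/49691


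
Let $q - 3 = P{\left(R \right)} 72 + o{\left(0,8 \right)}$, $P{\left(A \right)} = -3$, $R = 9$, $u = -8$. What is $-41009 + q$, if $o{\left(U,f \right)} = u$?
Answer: $-41230$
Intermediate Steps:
$o{\left(U,f \right)} = -8$
$q = -221$ ($q = 3 - 224 = -221$)
$-41009 + q = -41009 - 221 = -41230$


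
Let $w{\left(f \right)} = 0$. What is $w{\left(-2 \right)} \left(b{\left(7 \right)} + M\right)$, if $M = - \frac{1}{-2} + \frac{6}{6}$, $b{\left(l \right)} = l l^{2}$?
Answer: $0$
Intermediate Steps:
$b{\left(l \right)} = l^{3}$
$M = \frac{3}{2}$ ($M = \left(-1\right) \left(- \frac{1}{2}\right) + 6 \cdot \frac{1}{6} = \frac{1}{2} + 1 = \frac{3}{2} \approx 1.5$)
$w{\left(-2 \right)} \left(b{\left(7 \right)} + M\right) = 0 \left(7^{3} + \frac{3}{2}\right) = 0 \left(343 + \frac{3}{2}\right) = 0 \cdot \frac{689}{2} = 0$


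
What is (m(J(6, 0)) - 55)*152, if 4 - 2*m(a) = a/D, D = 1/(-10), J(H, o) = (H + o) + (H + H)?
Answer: 5624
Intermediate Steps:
J(H, o) = o + 3*H (J(H, o) = (H + o) + 2*H = o + 3*H)
D = -1/10 ≈ -0.10000
m(a) = 2 + 5*a (m(a) = 2 - a/(2*(-1/10)) = 2 - a*(-10)/2 = 2 - (-5)*a = 2 + 5*a)
(m(J(6, 0)) - 55)*152 = ((2 + 5*(0 + 3*6)) - 55)*152 = ((2 + 5*(0 + 18)) - 55)*152 = ((2 + 5*18) - 55)*152 = ((2 + 90) - 55)*152 = (92 - 55)*152 = 37*152 = 5624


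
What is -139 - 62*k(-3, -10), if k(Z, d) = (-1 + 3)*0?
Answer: -139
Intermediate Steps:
k(Z, d) = 0 (k(Z, d) = 2*0 = 0)
-139 - 62*k(-3, -10) = -139 - 62*0 = -139 + 0 = -139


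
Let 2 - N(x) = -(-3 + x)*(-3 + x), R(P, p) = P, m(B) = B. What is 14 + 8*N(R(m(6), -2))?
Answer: 102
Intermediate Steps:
N(x) = 2 + (-3 + x)² (N(x) = 2 - (-1)*(-3 + x)*(-3 + x) = 2 - (-1)*(-3 + x)² = 2 + (-3 + x)²)
14 + 8*N(R(m(6), -2)) = 14 + 8*(2 + (-3 + 6)²) = 14 + 8*(2 + 3²) = 14 + 8*(2 + 9) = 14 + 8*11 = 14 + 88 = 102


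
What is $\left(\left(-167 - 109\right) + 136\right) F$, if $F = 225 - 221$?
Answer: $-560$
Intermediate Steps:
$F = 4$ ($F = 225 - 221 = 4$)
$\left(\left(-167 - 109\right) + 136\right) F = \left(\left(-167 - 109\right) + 136\right) 4 = \left(-276 + 136\right) 4 = \left(-140\right) 4 = -560$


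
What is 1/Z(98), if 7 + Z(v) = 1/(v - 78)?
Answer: -20/139 ≈ -0.14388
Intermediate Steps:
Z(v) = -7 + 1/(-78 + v) (Z(v) = -7 + 1/(v - 78) = -7 + 1/(-78 + v))
1/Z(98) = 1/((547 - 7*98)/(-78 + 98)) = 1/((547 - 686)/20) = 1/((1/20)*(-139)) = 1/(-139/20) = -20/139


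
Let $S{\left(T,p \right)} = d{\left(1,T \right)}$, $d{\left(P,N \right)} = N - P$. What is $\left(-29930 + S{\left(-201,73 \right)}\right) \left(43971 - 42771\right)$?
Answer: $-36158400$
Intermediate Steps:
$S{\left(T,p \right)} = -1 + T$ ($S{\left(T,p \right)} = T - 1 = -1 + T$)
$\left(-29930 + S{\left(-201,73 \right)}\right) \left(43971 - 42771\right) = \left(-29930 - 202\right) \left(43971 - 42771\right) = \left(-29930 - 202\right) 1200 = \left(-30132\right) 1200 = -36158400$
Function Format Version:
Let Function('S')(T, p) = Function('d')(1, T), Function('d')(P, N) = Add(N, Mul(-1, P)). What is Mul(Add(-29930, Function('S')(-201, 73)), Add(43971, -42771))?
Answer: -36158400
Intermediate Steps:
Function('S')(T, p) = Add(-1, T) (Function('S')(T, p) = Add(T, Mul(-1, 1)) = Add(T, -1) = Add(-1, T))
Mul(Add(-29930, Function('S')(-201, 73)), Add(43971, -42771)) = Mul(Add(-29930, Add(-1, -201)), Add(43971, -42771)) = Mul(Add(-29930, -202), 1200) = Mul(-30132, 1200) = -36158400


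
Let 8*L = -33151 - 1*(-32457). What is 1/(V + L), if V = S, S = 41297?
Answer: 4/164841 ≈ 2.4266e-5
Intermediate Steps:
L = -347/4 (L = (-33151 - 1*(-32457))/8 = (-33151 + 32457)/8 = (1/8)*(-694) = -347/4 ≈ -86.750)
V = 41297
1/(V + L) = 1/(41297 - 347/4) = 1/(164841/4) = 4/164841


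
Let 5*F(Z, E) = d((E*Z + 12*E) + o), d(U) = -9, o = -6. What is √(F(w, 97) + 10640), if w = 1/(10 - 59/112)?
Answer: √265955/5 ≈ 103.14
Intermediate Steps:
w = 112/1061 (w = 1/(10 - 59*1/112) = 1/(10 - 59/112) = 1/(1061/112) = 112/1061 ≈ 0.10556)
F(Z, E) = -9/5 (F(Z, E) = (⅕)*(-9) = -9/5)
√(F(w, 97) + 10640) = √(-9/5 + 10640) = √(53191/5) = √265955/5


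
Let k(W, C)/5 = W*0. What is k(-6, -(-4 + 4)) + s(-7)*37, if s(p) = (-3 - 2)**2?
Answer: 925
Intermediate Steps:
s(p) = 25 (s(p) = (-5)**2 = 25)
k(W, C) = 0 (k(W, C) = 5*(W*0) = 5*0 = 0)
k(-6, -(-4 + 4)) + s(-7)*37 = 0 + 25*37 = 0 + 925 = 925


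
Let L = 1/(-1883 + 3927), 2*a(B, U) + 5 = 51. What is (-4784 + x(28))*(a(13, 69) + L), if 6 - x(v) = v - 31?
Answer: -224487075/2044 ≈ -1.0983e+5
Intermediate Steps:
a(B, U) = 23 (a(B, U) = -5/2 + (½)*51 = -5/2 + 51/2 = 23)
x(v) = 37 - v (x(v) = 6 - (v - 31) = 6 - (-31 + v) = 6 + (31 - v) = 37 - v)
L = 1/2044 ≈ 0.00048924
(-4784 + x(28))*(a(13, 69) + L) = (-4784 + (37 - 1*28))*(23 + 1/2044) = (-4784 + (37 - 28))*(47013/2044) = (-4784 + 9)*(47013/2044) = -4775*47013/2044 = -224487075/2044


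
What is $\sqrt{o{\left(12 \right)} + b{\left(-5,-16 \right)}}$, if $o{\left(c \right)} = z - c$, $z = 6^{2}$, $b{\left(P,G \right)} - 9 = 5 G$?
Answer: $i \sqrt{47} \approx 6.8557 i$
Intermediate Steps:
$b{\left(P,G \right)} = 9 + 5 G$
$z = 36$
$o{\left(c \right)} = 36 - c$
$\sqrt{o{\left(12 \right)} + b{\left(-5,-16 \right)}} = \sqrt{\left(36 - 12\right) + \left(9 + 5 \left(-16\right)\right)} = \sqrt{\left(36 - 12\right) + \left(9 - 80\right)} = \sqrt{24 - 71} = \sqrt{-47} = i \sqrt{47}$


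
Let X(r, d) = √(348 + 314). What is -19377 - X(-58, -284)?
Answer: -19377 - √662 ≈ -19403.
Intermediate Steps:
X(r, d) = √662
-19377 - X(-58, -284) = -19377 - √662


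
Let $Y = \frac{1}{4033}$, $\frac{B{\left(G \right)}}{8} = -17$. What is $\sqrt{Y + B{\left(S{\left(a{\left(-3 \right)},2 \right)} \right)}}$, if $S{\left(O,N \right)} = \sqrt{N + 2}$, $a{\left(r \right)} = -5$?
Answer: $\frac{3 i \sqrt{245783119}}{4033} \approx 11.662 i$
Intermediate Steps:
$S{\left(O,N \right)} = \sqrt{2 + N}$
$B{\left(G \right)} = -136$ ($B{\left(G \right)} = 8 \left(-17\right) = -136$)
$Y = \frac{1}{4033} \approx 0.00024795$
$\sqrt{Y + B{\left(S{\left(a{\left(-3 \right)},2 \right)} \right)}} = \sqrt{\frac{1}{4033} - 136} = \sqrt{- \frac{548487}{4033}} = \frac{3 i \sqrt{245783119}}{4033}$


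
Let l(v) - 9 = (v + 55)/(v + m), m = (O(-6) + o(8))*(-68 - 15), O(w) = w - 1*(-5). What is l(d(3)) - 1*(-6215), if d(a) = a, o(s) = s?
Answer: 1798707/289 ≈ 6223.9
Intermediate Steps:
O(w) = 5 + w (O(w) = w + 5 = 5 + w)
m = -581 (m = ((5 - 6) + 8)*(-68 - 15) = (-1 + 8)*(-83) = 7*(-83) = -581)
l(v) = 9 + (55 + v)/(-581 + v) (l(v) = 9 + (v + 55)/(v - 581) = 9 + (55 + v)/(-581 + v))
l(d(3)) - 1*(-6215) = 2*(2587 - 5*3)/(581 - 1*3) - 1*(-6215) = 2*(2587 - 15)/(581 - 3) + 6215 = 2*2572/578 + 6215 = 2*(1/578)*2572 + 6215 = 2572/289 + 6215 = 1798707/289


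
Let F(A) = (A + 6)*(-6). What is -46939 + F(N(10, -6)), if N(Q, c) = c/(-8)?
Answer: -93959/2 ≈ -46980.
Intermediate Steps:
N(Q, c) = -c/8 (N(Q, c) = c*(-⅛) = -c/8)
F(A) = -36 - 6*A (F(A) = (6 + A)*(-6) = -36 - 6*A)
-46939 + F(N(10, -6)) = -46939 + (-36 - (-3)*(-6)/4) = -46939 + (-36 - 6*¾) = -46939 + (-36 - 9/2) = -46939 - 81/2 = -93959/2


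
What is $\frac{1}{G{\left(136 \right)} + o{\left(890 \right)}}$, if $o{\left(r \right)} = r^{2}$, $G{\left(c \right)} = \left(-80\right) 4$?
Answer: $\frac{1}{791780} \approx 1.263 \cdot 10^{-6}$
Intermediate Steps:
$G{\left(c \right)} = -320$
$\frac{1}{G{\left(136 \right)} + o{\left(890 \right)}} = \frac{1}{-320 + 890^{2}} = \frac{1}{-320 + 792100} = \frac{1}{791780}$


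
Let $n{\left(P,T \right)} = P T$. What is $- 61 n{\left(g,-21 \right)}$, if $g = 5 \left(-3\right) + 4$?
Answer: $-14091$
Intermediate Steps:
$g = -11$ ($g = -15 + 4 = -11$)
$- 61 n{\left(g,-21 \right)} = - 61 \left(\left(-11\right) \left(-21\right)\right) = \left(-61\right) 231 = -14091$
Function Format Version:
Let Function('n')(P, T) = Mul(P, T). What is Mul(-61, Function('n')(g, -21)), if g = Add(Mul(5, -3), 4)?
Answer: -14091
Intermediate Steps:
g = -11 (g = Add(-15, 4) = -11)
Mul(-61, Function('n')(g, -21)) = Mul(-61, Mul(-11, -21)) = Mul(-61, 231) = -14091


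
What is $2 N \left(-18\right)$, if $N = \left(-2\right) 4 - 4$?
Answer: $432$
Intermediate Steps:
$N = -12$ ($N = -8 - 4 = -12$)
$2 N \left(-18\right) = 2 \left(-12\right) \left(-18\right) = \left(-24\right) \left(-18\right) = 432$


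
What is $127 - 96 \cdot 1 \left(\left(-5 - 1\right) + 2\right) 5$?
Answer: $2047$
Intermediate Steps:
$127 - 96 \cdot 1 \left(\left(-5 - 1\right) + 2\right) 5 = 127 - 96 \cdot 1 \left(-6 + 2\right) 5 = 127 - 96 \cdot 1 \left(-4\right) 5 = 127 - 96 \left(\left(-4\right) 5\right) = 127 - -1920 = 127 + 1920 = 2047$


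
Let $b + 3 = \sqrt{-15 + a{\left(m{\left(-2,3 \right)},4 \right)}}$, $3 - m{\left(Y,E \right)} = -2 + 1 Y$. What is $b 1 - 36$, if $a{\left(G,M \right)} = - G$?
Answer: $-39 + i \sqrt{22} \approx -39.0 + 4.6904 i$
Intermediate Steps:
$m{\left(Y,E \right)} = 5 - Y$ ($m{\left(Y,E \right)} = 3 - \left(-2 + 1 Y\right) = 3 - \left(-2 + Y\right) = 5 - Y$)
$b = -3 + i \sqrt{22}$ ($b = -3 + \sqrt{-15 - \left(5 - -2\right)} = -3 + \sqrt{-15 - \left(5 + 2\right)} = -3 + \sqrt{-15 - 7} = -3 + \sqrt{-22} = -3 + i \sqrt{22} \approx -3.0 + 4.6904 i$)
$b 1 - 36 = \left(-3 + i \sqrt{22}\right) 1 - 36 = \left(-3 + i \sqrt{22}\right) - 36 = -39 + i \sqrt{22}$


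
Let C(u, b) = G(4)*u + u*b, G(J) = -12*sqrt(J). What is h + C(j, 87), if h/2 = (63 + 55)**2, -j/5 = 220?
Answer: -41452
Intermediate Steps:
j = -1100 (j = -5*220 = -1100)
C(u, b) = -24*u + b*u (C(u, b) = (-12*sqrt(4))*u + u*b = (-12*2)*u + b*u = -24*u + b*u)
h = 27848 (h = 2*(63 + 55)**2 = 2*118**2 = 2*13924 = 27848)
h + C(j, 87) = 27848 - 1100*(-24 + 87) = 27848 - 1100*63 = 27848 - 69300 = -41452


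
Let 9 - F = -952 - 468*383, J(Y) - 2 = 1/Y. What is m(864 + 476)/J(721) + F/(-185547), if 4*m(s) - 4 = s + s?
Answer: 29835310954/89248107 ≈ 334.30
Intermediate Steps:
J(Y) = 2 + 1/Y
m(s) = 1 + s/2 (m(s) = 1 + (s + s)/4 = 1 + (2*s)/4 = 1 + s/2)
F = 180205 (F = 9 - (-952 - 468*383) = 9 - (-952 - 179244) = 9 - 1*(-180196) = 9 + 180196 = 180205)
m(864 + 476)/J(721) + F/(-185547) = (1 + (864 + 476)/2)/(2 + 1/721) + 180205/(-185547) = (1 + (½)*1340)/(2 + 1/721) + 180205*(-1/185547) = (1 + 670)/(1443/721) - 180205/185547 = 671*(721/1443) - 180205/185547 = 483791/1443 - 180205/185547 = 29835310954/89248107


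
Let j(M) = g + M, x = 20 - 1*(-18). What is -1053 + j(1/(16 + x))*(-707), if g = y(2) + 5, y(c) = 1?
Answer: -286637/54 ≈ -5308.1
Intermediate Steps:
x = 38 (x = 20 + 18 = 38)
g = 6 (g = 1 + 5 = 6)
j(M) = 6 + M
-1053 + j(1/(16 + x))*(-707) = -1053 + (6 + 1/(16 + 38))*(-707) = -1053 + (6 + 1/54)*(-707) = -1053 + (325/54)*(-707) = -1053 - 229775/54 = -286637/54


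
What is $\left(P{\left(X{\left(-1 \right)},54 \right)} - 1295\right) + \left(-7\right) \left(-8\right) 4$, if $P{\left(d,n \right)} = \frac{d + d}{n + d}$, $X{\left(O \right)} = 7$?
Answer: $- \frac{65317}{61} \approx -1070.8$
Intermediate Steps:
$P{\left(d,n \right)} = \frac{2 d}{d + n}$
$\left(P{\left(X{\left(-1 \right)},54 \right)} - 1295\right) + \left(-7\right) \left(-8\right) 4 = \left(2 \cdot 7 \frac{1}{7 + 54} - 1295\right) + \left(-7\right) \left(-8\right) 4 = \left(2 \cdot 7 \cdot \frac{1}{61} - 1295\right) + 56 \cdot 4 = \left(2 \cdot 7 \cdot \frac{1}{61} - 1295\right) + 224 = \left(\frac{14}{61} - 1295\right) + 224 = - \frac{78981}{61} + 224 = - \frac{65317}{61}$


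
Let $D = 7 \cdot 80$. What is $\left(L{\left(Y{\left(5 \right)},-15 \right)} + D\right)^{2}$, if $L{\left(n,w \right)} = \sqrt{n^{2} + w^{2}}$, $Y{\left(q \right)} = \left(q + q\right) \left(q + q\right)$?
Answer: $323825 + 5600 \sqrt{409} \approx 4.3708 \cdot 10^{5}$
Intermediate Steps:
$Y{\left(q \right)} = 4 q^{2}$ ($Y{\left(q \right)} = 2 q 2 q = 4 q^{2}$)
$D = 560$
$\left(L{\left(Y{\left(5 \right)},-15 \right)} + D\right)^{2} = \left(\sqrt{\left(4 \cdot 5^{2}\right)^{2} + \left(-15\right)^{2}} + 560\right)^{2} = \left(\sqrt{\left(4 \cdot 25\right)^{2} + 225} + 560\right)^{2} = \left(\sqrt{100^{2} + 225} + 560\right)^{2} = \left(\sqrt{10000 + 225} + 560\right)^{2} = \left(\sqrt{10225} + 560\right)^{2} = \left(5 \sqrt{409} + 560\right)^{2} = \left(560 + 5 \sqrt{409}\right)^{2}$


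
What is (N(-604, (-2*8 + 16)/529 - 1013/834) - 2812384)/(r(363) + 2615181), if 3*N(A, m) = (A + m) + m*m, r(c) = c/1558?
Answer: -4571897740556011/4251014679611574 ≈ -1.0755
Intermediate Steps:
r(c) = c/1558 (r(c) = c*(1/1558) = c/1558)
N(A, m) = A/3 + m/3 + m²/3 (N(A, m) = ((A + m) + m*m)/3 = ((A + m) + m²)/3 = (A + m + m²)/3 = A/3 + m/3 + m²/3)
(N(-604, (-2*8 + 16)/529 - 1013/834) - 2812384)/(r(363) + 2615181) = (((⅓)*(-604) + ((-2*8 + 16)/529 - 1013/834)/3 + ((-2*8 + 16)/529 - 1013/834)²/3) - 2812384)/((1/1558)*363 + 2615181) = ((-604/3 + ((-16 + 16)*(1/529) - 1013*1/834)/3 + ((-16 + 16)*(1/529) - 1013*1/834)²/3) - 2812384)/(363/1558 + 2615181) = ((-604/3 + (0*(1/529) - 1013/834)/3 + (0*(1/529) - 1013/834)²/3) - 2812384)/(4074452361/1558) = ((-604/3 + (0 - 1013/834)/3 + (0 - 1013/834)²/3) - 2812384)*(1558/4074452361) = ((-604/3 + (⅓)*(-1013/834) + (-1013/834)²/3) - 2812384)*(1558/4074452361) = ((-604/3 - 1013/2502 + (⅓)*(1026169/695556)) - 2812384)*(1558/4074452361) = ((-604/3 - 1013/2502 + 1026169/2086668) - 2812384)*(1558/4074452361) = (-419934497/2086668 - 2812384)*(1558/4074452361) = -5868931631009/2086668*1558/4074452361 = -4571897740556011/4251014679611574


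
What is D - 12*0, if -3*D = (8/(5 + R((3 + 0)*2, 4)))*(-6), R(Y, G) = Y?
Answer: 16/11 ≈ 1.4545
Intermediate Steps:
D = 16/11 (D = -8/(5 + (3 + 0)*2)*(-6)/3 = -8/(5 + 3*2)*(-6)/3 = -8/(5 + 6)*(-6)/3 = -8/11*(-6)/3 = -(1/11)*8*(-6)/3 = -8*(-6)/33 = -⅓*(-48/11) = 16/11 ≈ 1.4545)
D - 12*0 = 16/11 - 12*0 = 16/11 + 0 = 16/11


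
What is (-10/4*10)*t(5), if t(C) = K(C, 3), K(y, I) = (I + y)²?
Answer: -1600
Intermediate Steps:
t(C) = (3 + C)²
(-10/4*10)*t(5) = (-10/4*10)*(3 + 5)² = (-10*¼*10)*8² = -5/2*10*64 = -25*64 = -1600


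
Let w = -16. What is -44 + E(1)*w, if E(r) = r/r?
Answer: -60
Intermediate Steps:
E(r) = 1
-44 + E(1)*w = -44 + 1*(-16) = -44 - 16 = -60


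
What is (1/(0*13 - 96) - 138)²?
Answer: 175536001/9216 ≈ 19047.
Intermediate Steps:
(1/(0*13 - 96) - 138)² = (1/(0 - 96) - 138)² = (1/(-96) - 138)² = (-1/96 - 138)² = (-13249/96)² = 175536001/9216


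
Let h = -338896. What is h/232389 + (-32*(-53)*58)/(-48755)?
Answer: -39382515632/11330125695 ≈ -3.4759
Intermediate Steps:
h/232389 + (-32*(-53)*58)/(-48755) = -338896/232389 + (-32*(-53)*58)/(-48755) = -338896*1/232389 + (1696*58)*(-1/48755) = -338896/232389 + 98368*(-1/48755) = -338896/232389 - 98368/48755 = -39382515632/11330125695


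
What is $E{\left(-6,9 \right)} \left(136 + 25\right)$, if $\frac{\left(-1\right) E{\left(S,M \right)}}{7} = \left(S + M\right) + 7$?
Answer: $-11270$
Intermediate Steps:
$E{\left(S,M \right)} = -49 - 7 M - 7 S$ ($E{\left(S,M \right)} = - 7 \left(\left(S + M\right) + 7\right) = - 7 \left(\left(M + S\right) + 7\right) = - 7 \left(7 + M + S\right) = -49 - 7 M - 7 S$)
$E{\left(-6,9 \right)} \left(136 + 25\right) = \left(-49 - 63 - -42\right) \left(136 + 25\right) = \left(-49 - 63 + 42\right) 161 = \left(-70\right) 161 = -11270$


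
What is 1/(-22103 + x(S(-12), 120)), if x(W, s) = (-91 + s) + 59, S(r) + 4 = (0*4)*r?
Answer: -1/22015 ≈ -4.5424e-5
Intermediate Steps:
S(r) = -4 (S(r) = -4 + (0*4)*r = -4 + 0*r = -4 + 0 = -4)
x(W, s) = -32 + s
1/(-22103 + x(S(-12), 120)) = 1/(-22103 + (-32 + 120)) = 1/(-22103 + 88) = 1/(-22015) = -1/22015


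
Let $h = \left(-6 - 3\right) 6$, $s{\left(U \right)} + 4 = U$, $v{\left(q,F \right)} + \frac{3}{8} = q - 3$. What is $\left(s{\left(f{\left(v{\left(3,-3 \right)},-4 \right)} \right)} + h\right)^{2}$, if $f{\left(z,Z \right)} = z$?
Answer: $\frac{218089}{64} \approx 3407.6$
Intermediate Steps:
$v{\left(q,F \right)} = - \frac{27}{8} + q$ ($v{\left(q,F \right)} = - \frac{3}{8} + \left(q - 3\right) = - \frac{3}{8} + \left(-3 + q\right) = - \frac{27}{8} + q$)
$s{\left(U \right)} = -4 + U$
$h = -54$ ($h = \left(-9\right) 6 = -54$)
$\left(s{\left(f{\left(v{\left(3,-3 \right)},-4 \right)} \right)} + h\right)^{2} = \left(\left(-4 + \left(- \frac{27}{8} + 3\right)\right) - 54\right)^{2} = \left(\left(-4 - \frac{3}{8}\right) - 54\right)^{2} = \left(- \frac{35}{8} - 54\right)^{2} = \left(- \frac{467}{8}\right)^{2} = \frac{218089}{64}$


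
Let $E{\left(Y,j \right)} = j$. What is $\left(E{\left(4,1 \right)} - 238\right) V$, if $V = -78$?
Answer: $18486$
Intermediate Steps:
$\left(E{\left(4,1 \right)} - 238\right) V = \left(1 - 238\right) \left(-78\right) = \left(-237\right) \left(-78\right) = 18486$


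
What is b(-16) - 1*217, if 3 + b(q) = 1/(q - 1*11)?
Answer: -5941/27 ≈ -220.04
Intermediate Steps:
b(q) = -3 + 1/(-11 + q) (b(q) = -3 + 1/(q - 1*11) = -3 + 1/(q - 11) = -3 + 1/(-11 + q))
b(-16) - 1*217 = (34 - 3*(-16))/(-11 - 16) - 1*217 = (34 + 48)/(-27) - 217 = -1/27*82 - 217 = -82/27 - 217 = -5941/27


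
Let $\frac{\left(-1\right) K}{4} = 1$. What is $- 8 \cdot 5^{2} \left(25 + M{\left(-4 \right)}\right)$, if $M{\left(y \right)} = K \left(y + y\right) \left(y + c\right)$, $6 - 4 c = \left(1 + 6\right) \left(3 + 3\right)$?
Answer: $78200$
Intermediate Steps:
$K = -4$ ($K = \left(-4\right) 1 = -4$)
$c = -9$ ($c = \frac{3}{2} - \frac{\left(1 + 6\right) \left(3 + 3\right)}{4} = \frac{3}{2} - \frac{7 \cdot 6}{4} = \frac{3}{2} - \frac{21}{2} = -9$)
$M{\left(y \right)} = - 8 y \left(-9 + y\right)$ ($M{\left(y \right)} = - 4 \left(y + y\right) \left(y - 9\right) = - 4 \cdot 2 y \left(-9 + y\right) = - 8 y \left(-9 + y\right)$)
$- 8 \cdot 5^{2} \left(25 + M{\left(-4 \right)}\right) = - 8 \cdot 5^{2} \left(25 + 8 \left(-4\right) \left(9 - -4\right)\right) = \left(-8\right) 25 \left(25 + 8 \left(-4\right) \left(9 + 4\right)\right) = - 200 \left(25 + 8 \left(-4\right) 13\right) = - 200 \left(25 - 416\right) = \left(-200\right) \left(-391\right) = 78200$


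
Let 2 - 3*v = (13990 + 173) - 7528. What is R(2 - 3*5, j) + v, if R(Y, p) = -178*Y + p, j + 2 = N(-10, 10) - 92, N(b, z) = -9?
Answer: 0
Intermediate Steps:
j = -103 (j = -2 + (-9 - 92) = -2 - 101 = -103)
R(Y, p) = p - 178*Y
v = -2211 (v = ⅔ - ((13990 + 173) - 7528)/3 = ⅔ - (14163 - 7528)/3 = ⅔ - ⅓*6635 = ⅔ - 6635/3 = -2211)
R(2 - 3*5, j) + v = (-103 - 178*(2 - 3*5)) - 2211 = (-103 - 178*(2 - 15)) - 2211 = (-103 - 178*(-13)) - 2211 = (-103 + 2314) - 2211 = 2211 - 2211 = 0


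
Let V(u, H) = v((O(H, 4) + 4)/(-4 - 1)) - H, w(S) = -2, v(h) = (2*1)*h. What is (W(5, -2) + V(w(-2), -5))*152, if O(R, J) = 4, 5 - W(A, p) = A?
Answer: 1368/5 ≈ 273.60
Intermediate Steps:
W(A, p) = 5 - A
v(h) = 2*h
V(u, H) = -16/5 - H (V(u, H) = 2*((4 + 4)/(-4 - 1)) - H = 2*(8/(-5)) - H = 2*(8*(-⅕)) - H = 2*(-8/5) - H = -16/5 - H)
(W(5, -2) + V(w(-2), -5))*152 = ((5 - 1*5) + (-16/5 - 1*(-5)))*152 = ((5 - 5) + (-16/5 + 5))*152 = (0 + 9/5)*152 = (9/5)*152 = 1368/5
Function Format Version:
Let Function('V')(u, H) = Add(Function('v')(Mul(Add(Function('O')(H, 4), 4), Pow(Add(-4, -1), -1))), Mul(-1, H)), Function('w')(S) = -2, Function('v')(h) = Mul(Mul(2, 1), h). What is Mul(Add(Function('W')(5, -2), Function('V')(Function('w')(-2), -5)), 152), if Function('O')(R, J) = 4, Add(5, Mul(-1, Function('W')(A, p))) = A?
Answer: Rational(1368, 5) ≈ 273.60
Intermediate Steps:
Function('W')(A, p) = Add(5, Mul(-1, A))
Function('v')(h) = Mul(2, h)
Function('V')(u, H) = Add(Rational(-16, 5), Mul(-1, H)) (Function('V')(u, H) = Add(Mul(2, Mul(Add(4, 4), Pow(Add(-4, -1), -1))), Mul(-1, H)) = Add(Mul(2, Mul(8, Pow(-5, -1))), Mul(-1, H)) = Add(Mul(2, Mul(8, Rational(-1, 5))), Mul(-1, H)) = Add(Mul(2, Rational(-8, 5)), Mul(-1, H)) = Add(Rational(-16, 5), Mul(-1, H)))
Mul(Add(Function('W')(5, -2), Function('V')(Function('w')(-2), -5)), 152) = Mul(Add(Add(5, Mul(-1, 5)), Add(Rational(-16, 5), Mul(-1, -5))), 152) = Mul(Add(Add(5, -5), Add(Rational(-16, 5), 5)), 152) = Mul(Add(0, Rational(9, 5)), 152) = Mul(Rational(9, 5), 152) = Rational(1368, 5)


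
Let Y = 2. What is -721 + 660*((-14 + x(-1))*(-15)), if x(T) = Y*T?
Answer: 157679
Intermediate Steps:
x(T) = 2*T
-721 + 660*((-14 + x(-1))*(-15)) = -721 + 660*((-14 + 2*(-1))*(-15)) = -721 + 660*((-14 - 2)*(-15)) = -721 + 660*(-16*(-15)) = -721 + 660*240 = -721 + 158400 = 157679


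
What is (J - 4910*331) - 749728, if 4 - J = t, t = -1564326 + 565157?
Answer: -1375765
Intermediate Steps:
t = -999169
J = 999173 (J = 4 - 1*(-999169) = 4 + 999169 = 999173)
(J - 4910*331) - 749728 = (999173 - 4910*331) - 749728 = (999173 - 1625210) - 749728 = -626037 - 749728 = -1375765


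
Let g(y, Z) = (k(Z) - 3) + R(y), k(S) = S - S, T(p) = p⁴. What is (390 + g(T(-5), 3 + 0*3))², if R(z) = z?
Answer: 1024144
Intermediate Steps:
k(S) = 0
g(y, Z) = -3 + y (g(y, Z) = (0 - 3) + y = -3 + y)
(390 + g(T(-5), 3 + 0*3))² = (390 + (-3 + (-5)⁴))² = (390 + (-3 + 625))² = (390 + 622)² = 1012² = 1024144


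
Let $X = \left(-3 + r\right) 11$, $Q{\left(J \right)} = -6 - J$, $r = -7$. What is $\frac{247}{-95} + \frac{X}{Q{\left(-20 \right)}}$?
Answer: $- \frac{366}{35} \approx -10.457$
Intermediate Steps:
$X = -110$ ($X = \left(-3 - 7\right) 11 = \left(-10\right) 11 = -110$)
$\frac{247}{-95} + \frac{X}{Q{\left(-20 \right)}} = \frac{247}{-95} - \frac{110}{-6 - -20} = 247 \left(- \frac{1}{95}\right) - \frac{110}{-6 + 20} = - \frac{13}{5} - \frac{110}{14} = - \frac{13}{5} - \frac{55}{7} = - \frac{366}{35}$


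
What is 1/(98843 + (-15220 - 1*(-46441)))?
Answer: 1/130064 ≈ 7.6885e-6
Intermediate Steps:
1/(98843 + (-15220 - 1*(-46441))) = 1/(98843 + (-15220 + 46441)) = 1/(98843 + 31221) = 1/130064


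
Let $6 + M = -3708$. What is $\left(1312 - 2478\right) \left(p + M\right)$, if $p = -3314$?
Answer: $8194648$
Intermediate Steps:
$M = -3714$ ($M = -6 - 3708 = -3714$)
$\left(1312 - 2478\right) \left(p + M\right) = \left(1312 - 2478\right) \left(-3314 - 3714\right) = \left(-1166\right) \left(-7028\right) = 8194648$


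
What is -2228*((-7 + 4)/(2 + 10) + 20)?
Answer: -44003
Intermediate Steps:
-2228*((-7 + 4)/(2 + 10) + 20) = -2228*(-3/12 + 20) = -2228*(-3*1/12 + 20) = -2228*(-¼ + 20) = -2228*79/4 = -44003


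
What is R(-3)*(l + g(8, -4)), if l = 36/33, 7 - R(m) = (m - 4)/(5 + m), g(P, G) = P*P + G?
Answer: 7056/11 ≈ 641.45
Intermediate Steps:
g(P, G) = G + P² (g(P, G) = P² + G = G + P²)
R(m) = 7 - (-4 + m)/(5 + m) (R(m) = 7 - (m - 4)/(5 + m) = 7 - (-4 + m)/(5 + m))
l = 12/11 (l = 36*(1/33) = 12/11 ≈ 1.0909)
R(-3)*(l + g(8, -4)) = (3*(13 + 2*(-3))/(5 - 3))*(12/11 + (-4 + 8²)) = (3*(13 - 6)/2)*(12/11 + (-4 + 64)) = (3*(½)*7)*(12/11 + 60) = (21/2)*(672/11) = 7056/11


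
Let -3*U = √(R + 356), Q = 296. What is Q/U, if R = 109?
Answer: -296*√465/155 ≈ -41.180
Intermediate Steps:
U = -√465/3 (U = -√(109 + 356)/3 = -√465/3 ≈ -7.1880)
Q/U = 296/((-√465/3)) = 296*(-√465/155) = -296*√465/155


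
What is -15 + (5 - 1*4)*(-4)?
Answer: -19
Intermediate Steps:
-15 + (5 - 1*4)*(-4) = -15 + (5 - 4)*(-4) = -15 + 1*(-4) = -15 - 4 = -19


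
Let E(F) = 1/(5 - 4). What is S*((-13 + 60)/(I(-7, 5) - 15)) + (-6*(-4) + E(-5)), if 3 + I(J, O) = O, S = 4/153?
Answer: 49537/1989 ≈ 24.905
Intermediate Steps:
E(F) = 1 (E(F) = 1/1 = 1)
S = 4/153 (S = 4*(1/153) = 4/153 ≈ 0.026144)
I(J, O) = -3 + O
S*((-13 + 60)/(I(-7, 5) - 15)) + (-6*(-4) + E(-5)) = 4*((-13 + 60)/((-3 + 5) - 15))/153 + (-6*(-4) + 1) = 4*(47/(2 - 15))/153 + (24 + 1) = 4*(47/(-13))/153 + 25 = 4*(47*(-1/13))/153 + 25 = (4/153)*(-47/13) + 25 = -188/1989 + 25 = 49537/1989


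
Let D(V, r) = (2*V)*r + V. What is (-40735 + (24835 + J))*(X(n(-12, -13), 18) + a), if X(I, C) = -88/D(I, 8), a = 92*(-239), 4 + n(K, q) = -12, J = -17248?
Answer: 12390407494/17 ≈ 7.2885e+8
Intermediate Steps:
n(K, q) = -16 (n(K, q) = -4 - 12 = -16)
D(V, r) = V + 2*V*r (D(V, r) = 2*V*r + V = V + 2*V*r)
a = -21988
X(I, C) = -88/(17*I) (X(I, C) = -88*1/(I*(1 + 2*8)) = -88*1/(I*(1 + 16)) = -88*1/(17*I) = -88/(17*I))
(-40735 + (24835 + J))*(X(n(-12, -13), 18) + a) = (-40735 + (24835 - 17248))*(-88/17/(-16) - 21988) = (-40735 + 7587)*(-88/17*(-1/16) - 21988) = -33148*(11/34 - 21988) = -33148*(-747581/34) = 12390407494/17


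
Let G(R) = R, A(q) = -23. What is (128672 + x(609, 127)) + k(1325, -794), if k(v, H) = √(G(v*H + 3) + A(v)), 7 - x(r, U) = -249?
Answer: 128928 + I*√1052070 ≈ 1.2893e+5 + 1025.7*I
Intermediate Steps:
x(r, U) = 256 (x(r, U) = 7 - 1*(-249) = 7 + 249 = 256)
k(v, H) = √(-20 + H*v) (k(v, H) = √((v*H + 3) - 23) = √((H*v + 3) - 23) = √((3 + H*v) - 23) = √(-20 + H*v))
(128672 + x(609, 127)) + k(1325, -794) = (128672 + 256) + √(-20 - 794*1325) = 128928 + √(-20 - 1052050) = 128928 + √(-1052070) = 128928 + I*√1052070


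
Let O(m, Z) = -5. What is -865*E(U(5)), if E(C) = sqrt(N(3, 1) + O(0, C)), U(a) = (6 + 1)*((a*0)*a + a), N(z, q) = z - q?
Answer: -865*I*sqrt(3) ≈ -1498.2*I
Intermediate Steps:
U(a) = 7*a (U(a) = 7*(0*a + a) = 7*(0 + a) = 7*a)
E(C) = I*sqrt(3) (E(C) = sqrt((3 - 1*1) - 5) = sqrt((3 - 1) - 5) = sqrt(2 - 5) = sqrt(-3) = I*sqrt(3))
-865*E(U(5)) = -865*I*sqrt(3)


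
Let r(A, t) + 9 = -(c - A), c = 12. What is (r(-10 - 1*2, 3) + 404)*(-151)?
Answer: -56021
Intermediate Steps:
r(A, t) = -21 + A (r(A, t) = -9 - (12 - A) = -9 + (-12 + A) = -21 + A)
(r(-10 - 1*2, 3) + 404)*(-151) = ((-21 + (-10 - 1*2)) + 404)*(-151) = ((-21 + (-10 - 2)) + 404)*(-151) = ((-21 - 12) + 404)*(-151) = (-33 + 404)*(-151) = 371*(-151) = -56021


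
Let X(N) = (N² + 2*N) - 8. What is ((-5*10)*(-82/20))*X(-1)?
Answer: -1845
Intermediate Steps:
X(N) = -8 + N² + 2*N
((-5*10)*(-82/20))*X(-1) = ((-5*10)*(-82/20))*(-8 + (-1)² + 2*(-1)) = (-(-4100)/20)*(-8 + 1 - 2) = -50*(-41/10)*(-9) = 205*(-9) = -1845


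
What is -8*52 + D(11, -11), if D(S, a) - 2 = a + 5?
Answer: -420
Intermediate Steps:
D(S, a) = 7 + a (D(S, a) = 2 + (a + 5) = 2 + (5 + a) = 7 + a)
-8*52 + D(11, -11) = -8*52 + (7 - 11) = -416 - 4 = -420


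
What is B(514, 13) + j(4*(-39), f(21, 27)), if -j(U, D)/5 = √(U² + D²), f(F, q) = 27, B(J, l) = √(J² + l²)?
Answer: √264365 - 15*√2785 ≈ -277.43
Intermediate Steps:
j(U, D) = -5*√(D² + U²) (j(U, D) = -5*√(U² + D²) = -5*√(D² + U²))
B(514, 13) + j(4*(-39), f(21, 27)) = √(514² + 13²) - 5*√(27² + (4*(-39))²) = √(264196 + 169) - 5*√(729 + (-156)²) = √264365 - 5*√(729 + 24336) = √264365 - 15*√2785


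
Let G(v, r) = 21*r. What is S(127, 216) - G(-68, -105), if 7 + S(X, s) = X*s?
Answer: 29630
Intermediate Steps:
S(X, s) = -7 + X*s
S(127, 216) - G(-68, -105) = (-7 + 127*216) - 21*(-105) = (-7 + 27432) - 1*(-2205) = 27425 + 2205 = 29630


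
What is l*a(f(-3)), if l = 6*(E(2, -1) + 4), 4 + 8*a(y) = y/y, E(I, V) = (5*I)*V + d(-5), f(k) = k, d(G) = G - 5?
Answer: 36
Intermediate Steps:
d(G) = -5 + G
E(I, V) = -10 + 5*I*V (E(I, V) = (5*I)*V + (-5 - 5) = 5*I*V - 10 = -10 + 5*I*V)
a(y) = -3/8 (a(y) = -½ + (y/y)/8 = -½ + (⅛)*1 = -½ + ⅛ = -3/8)
l = -96 (l = 6*((-10 + 5*2*(-1)) + 4) = 6*((-10 - 10) + 4) = 6*(-20 + 4) = 6*(-16) = -96)
l*a(f(-3)) = -96*(-3/8) = 36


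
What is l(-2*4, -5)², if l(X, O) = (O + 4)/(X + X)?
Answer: 1/256 ≈ 0.0039063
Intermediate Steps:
l(X, O) = (4 + O)/(2*X) (l(X, O) = (4 + O)/((2*X)) = (4 + O)*(1/(2*X)) = (4 + O)/(2*X))
l(-2*4, -5)² = ((4 - 5)/(2*((-2*4))))² = ((½)*(-1)/(-8))² = ((½)*(-⅛)*(-1))² = (1/16)² = 1/256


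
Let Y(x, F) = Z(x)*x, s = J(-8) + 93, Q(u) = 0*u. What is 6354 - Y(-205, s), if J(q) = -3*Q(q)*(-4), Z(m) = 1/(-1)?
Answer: 6149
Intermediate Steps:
Q(u) = 0
Z(m) = -1
J(q) = 0 (J(q) = -3*0*(-4) = 0*(-4) = 0)
s = 93 (s = 0 + 93 = 93)
Y(x, F) = -x
6354 - Y(-205, s) = 6354 - (-1)*(-205) = 6354 - 1*205 = 6354 - 205 = 6149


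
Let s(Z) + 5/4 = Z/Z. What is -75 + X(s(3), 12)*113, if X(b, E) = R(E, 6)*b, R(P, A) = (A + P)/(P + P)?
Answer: -1539/16 ≈ -96.188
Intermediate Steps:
R(P, A) = (A + P)/(2*P) (R(P, A) = (A + P)/((2*P)) = (A + P)*(1/(2*P)) = (A + P)/(2*P))
s(Z) = -1/4 (s(Z) = -5/4 + Z/Z = -5/4 + 1 = -1/4)
X(b, E) = b*(6 + E)/(2*E) (X(b, E) = ((6 + E)/(2*E))*b = b*(6 + E)/(2*E))
-75 + X(s(3), 12)*113 = -75 + ((1/2)*(-1/4)*(6 + 12)/12)*113 = -75 + ((1/2)*(-1/4)*(1/12)*18)*113 = -75 - 3/16*113 = -75 - 339/16 = -1539/16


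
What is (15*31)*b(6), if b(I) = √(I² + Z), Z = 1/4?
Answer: 465*√145/2 ≈ 2799.7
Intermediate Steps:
Z = ¼ ≈ 0.25000
b(I) = √(¼ + I²) (b(I) = √(I² + ¼) = √(¼ + I²))
(15*31)*b(6) = (15*31)*(√(1 + 4*6²)/2) = 465*(√(1 + 4*36)/2) = 465*(√(1 + 144)/2) = 465*(√145/2) = 465*√145/2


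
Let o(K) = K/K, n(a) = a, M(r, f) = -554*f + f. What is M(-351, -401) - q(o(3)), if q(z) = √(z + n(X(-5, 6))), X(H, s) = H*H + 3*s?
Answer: 221753 - 2*√11 ≈ 2.2175e+5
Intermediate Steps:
X(H, s) = H² + 3*s
M(r, f) = -553*f
o(K) = 1
q(z) = √(43 + z) (q(z) = √(z + ((-5)² + 3*6)) = √(z + (25 + 18)) = √(z + 43) = √(43 + z))
M(-351, -401) - q(o(3)) = -553*(-401) - √(43 + 1) = 221753 - √44 = 221753 - 2*√11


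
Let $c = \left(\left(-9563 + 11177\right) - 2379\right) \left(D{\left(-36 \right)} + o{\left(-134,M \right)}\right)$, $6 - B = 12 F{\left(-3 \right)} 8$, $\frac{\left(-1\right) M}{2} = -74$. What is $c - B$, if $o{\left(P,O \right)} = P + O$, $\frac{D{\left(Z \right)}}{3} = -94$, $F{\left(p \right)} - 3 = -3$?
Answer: $205014$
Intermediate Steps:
$M = 148$ ($M = \left(-2\right) \left(-74\right) = 148$)
$F{\left(p \right)} = 0$ ($F{\left(p \right)} = 3 - 3 = 0$)
$D{\left(Z \right)} = -282$ ($D{\left(Z \right)} = 3 \left(-94\right) = -282$)
$o{\left(P,O \right)} = O + P$
$B = 6$ ($B = 6 - 12 \cdot 0 \cdot 8 = 6 - 0 \cdot 8 = 6 - 0 = 6 + 0 = 6$)
$c = 205020$ ($c = \left(\left(-9563 + 11177\right) - 2379\right) \left(-282 + \left(148 - 134\right)\right) = \left(1614 - 2379\right) \left(-282 + 14\right) = \left(-765\right) \left(-268\right) = 205020$)
$c - B = 205020 - 6 = 205014$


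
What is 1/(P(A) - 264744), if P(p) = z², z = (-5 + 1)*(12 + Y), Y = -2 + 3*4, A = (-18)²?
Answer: -1/257000 ≈ -3.8911e-6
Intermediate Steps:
A = 324
Y = 10 (Y = -2 + 12 = 10)
z = -88 (z = (-5 + 1)*(12 + 10) = -4*22 = -88)
P(p) = 7744 (P(p) = (-88)² = 7744)
1/(P(A) - 264744) = 1/(7744 - 264744) = 1/(-257000) = -1/257000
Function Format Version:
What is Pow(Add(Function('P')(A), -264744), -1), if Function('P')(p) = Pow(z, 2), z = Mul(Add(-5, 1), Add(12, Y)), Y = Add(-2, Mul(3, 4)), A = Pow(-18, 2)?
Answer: Rational(-1, 257000) ≈ -3.8911e-6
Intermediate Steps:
A = 324
Y = 10 (Y = Add(-2, 12) = 10)
z = -88 (z = Mul(Add(-5, 1), Add(12, 10)) = Mul(-4, 22) = -88)
Function('P')(p) = 7744 (Function('P')(p) = Pow(-88, 2) = 7744)
Pow(Add(Function('P')(A), -264744), -1) = Pow(Add(7744, -264744), -1) = Pow(-257000, -1) = Rational(-1, 257000)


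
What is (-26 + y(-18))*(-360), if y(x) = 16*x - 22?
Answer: 120960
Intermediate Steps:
y(x) = -22 + 16*x
(-26 + y(-18))*(-360) = (-26 + (-22 + 16*(-18)))*(-360) = (-26 + (-22 - 288))*(-360) = (-26 - 310)*(-360) = -336*(-360) = 120960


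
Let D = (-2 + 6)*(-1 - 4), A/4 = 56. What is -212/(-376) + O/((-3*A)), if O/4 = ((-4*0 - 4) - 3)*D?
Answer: -38/141 ≈ -0.26950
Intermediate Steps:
A = 224 (A = 4*56 = 224)
D = -20 (D = 4*(-5) = -20)
O = 560 (O = 4*(((-4*0 - 4) - 3)*(-20)) = 4*(((0 - 4) - 3)*(-20)) = 4*((-4 - 3)*(-20)) = 4*(-7*(-20)) = 4*140 = 560)
-212/(-376) + O/((-3*A)) = -212/(-376) + 560/((-3*224)) = -212*(-1/376) + 560/(-672) = 53/94 + 560*(-1/672) = 53/94 - 5/6 = -38/141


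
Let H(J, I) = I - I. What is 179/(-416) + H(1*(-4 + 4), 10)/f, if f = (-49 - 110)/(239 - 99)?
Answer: -179/416 ≈ -0.43029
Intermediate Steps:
H(J, I) = 0
f = -159/140 ≈ -1.1357
179/(-416) + H(1*(-4 + 4), 10)/f = 179/(-416) + 0/(-159/140) = 179*(-1/416) + 0*(-140/159) = -179/416 + 0 = -179/416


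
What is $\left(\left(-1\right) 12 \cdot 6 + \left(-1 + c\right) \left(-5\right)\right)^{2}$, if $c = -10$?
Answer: $289$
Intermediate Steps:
$\left(\left(-1\right) 12 \cdot 6 + \left(-1 + c\right) \left(-5\right)\right)^{2} = \left(\left(-1\right) 12 \cdot 6 + \left(-1 - 10\right) \left(-5\right)\right)^{2} = \left(\left(-12\right) 6 - -55\right)^{2} = \left(-72 + 55\right)^{2} = \left(-17\right)^{2} = 289$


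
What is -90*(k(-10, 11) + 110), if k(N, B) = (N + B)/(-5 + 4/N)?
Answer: -29650/3 ≈ -9883.3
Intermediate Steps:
k(N, B) = (B + N)/(-5 + 4/N)
-90*(k(-10, 11) + 110) = -90*(-1*(-10)*(11 - 10)/(-4 + 5*(-10)) + 110) = -90*(-1*(-10)*1/(-4 - 50) + 110) = -90*(-1*(-10)*1/(-54) + 110) = -90*(-1*(-10)*(-1/54)*1 + 110) = -90*(-5/27 + 110) = -90*2965/27 = -29650/3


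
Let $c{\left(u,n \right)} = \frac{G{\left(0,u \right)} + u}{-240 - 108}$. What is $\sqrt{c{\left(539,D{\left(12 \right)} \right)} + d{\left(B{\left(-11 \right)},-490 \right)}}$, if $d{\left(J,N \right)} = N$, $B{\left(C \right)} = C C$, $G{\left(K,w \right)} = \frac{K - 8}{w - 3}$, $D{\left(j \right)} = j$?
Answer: $\frac{i \sqrt{16701472302}}{5829} \approx 22.171 i$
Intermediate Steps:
$G{\left(K,w \right)} = \frac{-8 + K}{-3 + w}$
$B{\left(C \right)} = C^{2}$
$c{\left(u,n \right)} = - \frac{u}{348} + \frac{2}{87 \left(-3 + u\right)}$ ($c{\left(u,n \right)} = \frac{\frac{-8 + 0}{-3 + u} + u}{-240 - 108} = \frac{\frac{1}{-3 + u} \left(-8\right) + u}{-348} = \left(- \frac{8}{-3 + u} + u\right) \left(- \frac{1}{348}\right) = \left(u - \frac{8}{-3 + u}\right) \left(- \frac{1}{348}\right) = - \frac{u}{348} + \frac{2}{87 \left(-3 + u\right)}$)
$\sqrt{c{\left(539,D{\left(12 \right)} \right)} + d{\left(B{\left(-11 \right)},-490 \right)}} = \sqrt{\frac{8 - 539 \left(-3 + 539\right)}{348 \left(-3 + 539\right)} - 490} = \sqrt{\frac{8 - 539 \cdot 536}{348 \cdot 536} - 490} = \sqrt{\frac{1}{348} \cdot \frac{1}{536} \left(8 - 288904\right) - 490} = \sqrt{\frac{1}{348} \cdot \frac{1}{536} \left(-288896\right) - 490} = \sqrt{- \frac{9028}{5829} - 490} = \sqrt{- \frac{2865238}{5829}} = \frac{i \sqrt{16701472302}}{5829}$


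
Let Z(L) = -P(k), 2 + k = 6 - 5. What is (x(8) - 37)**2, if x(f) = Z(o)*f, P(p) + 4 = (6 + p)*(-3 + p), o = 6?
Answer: 24025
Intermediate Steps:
k = -1 (k = -2 + (6 - 5) = -2 + 1 = -1)
P(p) = -4 + (-3 + p)*(6 + p) (P(p) = -4 + (6 + p)*(-3 + p) = -4 + (-3 + p)*(6 + p))
Z(L) = 24 (Z(L) = -(-22 + (-1)**2 + 3*(-1)) = -(-22 + 1 - 3) = -1*(-24) = 24)
x(f) = 24*f
(x(8) - 37)**2 = (24*8 - 37)**2 = (192 - 37)**2 = 155**2 = 24025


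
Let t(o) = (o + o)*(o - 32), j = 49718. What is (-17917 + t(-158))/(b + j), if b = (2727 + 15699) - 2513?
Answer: 14041/21877 ≈ 0.64182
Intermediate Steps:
b = 15913 (b = 18426 - 2513 = 15913)
t(o) = 2*o*(-32 + o) (t(o) = (2*o)*(-32 + o) = 2*o*(-32 + o))
(-17917 + t(-158))/(b + j) = (-17917 + 2*(-158)*(-32 - 158))/(15913 + 49718) = (-17917 + 2*(-158)*(-190))/65631 = (-17917 + 60040)*(1/65631) = 42123*(1/65631) = 14041/21877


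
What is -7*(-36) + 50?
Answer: 302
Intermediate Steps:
-7*(-36) + 50 = 252 + 50 = 302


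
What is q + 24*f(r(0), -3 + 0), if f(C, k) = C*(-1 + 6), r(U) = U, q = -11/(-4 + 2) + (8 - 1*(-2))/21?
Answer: 251/42 ≈ 5.9762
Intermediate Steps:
q = 251/42 (q = -11/(-2) + (8 + 2)*(1/21) = -11*(-½) + 10*(1/21) = 11/2 + 10/21 = 251/42 ≈ 5.9762)
f(C, k) = 5*C (f(C, k) = C*5 = 5*C)
q + 24*f(r(0), -3 + 0) = 251/42 + 24*(5*0) = 251/42 + 24*0 = 251/42 + 0 = 251/42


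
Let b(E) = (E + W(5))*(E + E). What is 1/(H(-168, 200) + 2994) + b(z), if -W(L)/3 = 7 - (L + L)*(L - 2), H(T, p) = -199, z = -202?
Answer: 150180941/2795 ≈ 53732.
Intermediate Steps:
W(L) = -21 + 6*L*(-2 + L) (W(L) = -3*(7 - (L + L)*(L - 2)) = -3*(7 - 2*L*(-2 + L)) = -21 + 6*L*(-2 + L))
b(E) = 2*E*(69 + E) (b(E) = (E + (-21 - 12*5 + 6*5²))*(E + E) = (E + (-21 - 60 + 6*25))*(2*E) = (E + (-21 - 60 + 150))*(2*E) = (E + 69)*(2*E) = (69 + E)*(2*E) = 2*E*(69 + E))
1/(H(-168, 200) + 2994) + b(z) = 1/(-199 + 2994) + 2*(-202)*(69 - 202) = 1/2795 + 2*(-202)*(-133) = 1/2795 + 53732 = 150180941/2795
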